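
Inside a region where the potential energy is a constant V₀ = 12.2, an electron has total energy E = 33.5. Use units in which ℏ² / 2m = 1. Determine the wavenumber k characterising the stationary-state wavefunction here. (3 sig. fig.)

With E > V₀ the solution is oscillatory, ψ ∝ e^{±ikx} with k = √(2m(E − V₀))/ℏ.
k = √(2 × 0.5 × 21.3) = 4.615.

k = 4.62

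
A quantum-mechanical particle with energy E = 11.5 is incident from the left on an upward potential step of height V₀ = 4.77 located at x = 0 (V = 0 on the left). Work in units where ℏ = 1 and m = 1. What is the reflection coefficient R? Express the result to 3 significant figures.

R = 0.0177

The wavenumbers are k₁ = √(2mE)/ℏ = 4.796 on the left and k₂ = √(2m(E − V₀))/ℏ = 3.669 on the right.
Continuity of ψ and ψ′ at the step yields the reflection amplitude r = (k₁ − k₂)/(k₁ + k₂) = 0.1331; thus R = |r|² = 0.01773, T = 0.9823.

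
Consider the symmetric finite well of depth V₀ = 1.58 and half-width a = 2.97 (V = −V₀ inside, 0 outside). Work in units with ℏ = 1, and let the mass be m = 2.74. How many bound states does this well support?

Define the well-strength parameter z₀ = (a/ℏ)√(2mV₀) = 2.97 × √(2·2.74·1.58) = 8.739.
A new bound state (alternating even/odd) appears each time z₀ passes a multiple of π/2, so N = ⌊2z₀/π⌋ + 1 = ⌊5.564⌋ + 1 = 6.

N = 6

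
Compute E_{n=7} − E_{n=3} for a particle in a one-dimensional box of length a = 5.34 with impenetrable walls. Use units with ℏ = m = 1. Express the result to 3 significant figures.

ΔE = 6.92

E_n = n²π²ℏ²/(2ma²), so ΔE = (7² − 3²) π²ℏ²/(2ma²).
ΔE = 40 × π² / (2 × 1 × 5.34²) = 6.922.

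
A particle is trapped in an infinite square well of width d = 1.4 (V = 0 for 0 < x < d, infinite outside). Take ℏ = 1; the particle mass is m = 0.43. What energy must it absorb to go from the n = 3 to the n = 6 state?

ΔE = 158

E_n = n²π²ℏ²/(2md²), so ΔE = (6² − 3²) π²ℏ²/(2md²).
ΔE = 27 × π² / (2 × 0.43 × 1.4²) = 158.1.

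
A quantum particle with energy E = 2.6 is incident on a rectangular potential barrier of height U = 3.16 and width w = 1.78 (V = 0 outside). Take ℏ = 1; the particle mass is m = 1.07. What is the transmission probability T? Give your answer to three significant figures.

E < U: inside the barrier ψ ∝ e^{±κx} with κ = √(2m(U − E))/ℏ = 1.095.
κw = 1.949, sinh(κw) = 3.438.
Matching ψ, ψ′ at both faces gives T = [1 + U² sinh²(κw) / (4E(U − E))]⁻¹ = 1/21.27 = 0.0470.

T = 0.0470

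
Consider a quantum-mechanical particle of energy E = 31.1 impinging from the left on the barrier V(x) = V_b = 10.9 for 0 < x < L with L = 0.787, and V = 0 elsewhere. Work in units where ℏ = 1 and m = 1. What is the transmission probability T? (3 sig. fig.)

T = 0.958

E > V_b: inside the barrier k₂ = √(2m(E − V_b))/ℏ = 6.356, k₂L = 5.002.
Matching at both interfaces gives T⁻¹ = 1 + V_b² sin²(k₂L) / [4E(E − V_b)] = 1.043, hence T = 0.958.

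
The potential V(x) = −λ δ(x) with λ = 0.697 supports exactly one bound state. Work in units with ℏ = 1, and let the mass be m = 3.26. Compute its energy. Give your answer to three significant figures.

E = -0.792

For x ≠ 0 the bound state is ψ ∝ e^{−κ|x|}; integrating the TISE across the delta gives the cusp condition 2κ = 2mλ/ℏ², so κ = 2.272.
Then E = −ℏ²κ²/(2m) = −mλ²/(2ℏ²) = -0.7919.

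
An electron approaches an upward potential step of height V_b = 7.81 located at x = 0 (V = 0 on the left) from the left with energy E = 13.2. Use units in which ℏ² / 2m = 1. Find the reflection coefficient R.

R = 0.0485

On each side the TISE gives plane waves with k = √(2m(E − V))/ℏ: k₁ = √(2·½·13.2) = 3.633, k₂ = √(2·½·5.39) = 2.322.
Continuity of ψ and ψ′ at the step yields the reflection amplitude r = (k₁ − k₂)/(k₁ + k₂) = 0.2202; thus R = |r|² = 0.04851, T = 0.9515.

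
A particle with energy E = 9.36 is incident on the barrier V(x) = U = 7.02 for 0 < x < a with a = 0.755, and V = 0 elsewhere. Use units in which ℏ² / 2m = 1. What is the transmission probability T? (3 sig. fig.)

E > U: inside the barrier k₂ = √(2m(E − U))/ℏ = 1.530, k₂a = 1.155.
T = [1 + U² sin²(k₂a) / (4E(E − U))]⁻¹ = 1/1.471 = 0.680.

T = 0.680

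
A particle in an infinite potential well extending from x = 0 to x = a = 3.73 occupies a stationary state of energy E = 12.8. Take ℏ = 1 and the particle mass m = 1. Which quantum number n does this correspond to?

n = 6

For an infinite well E_n = n²π²ℏ²/(2ma²), so n = (a/πℏ)√(2mE).
n = (3.73/π) × √(2 × 1 × 12.8) = 6.007 → n = 6.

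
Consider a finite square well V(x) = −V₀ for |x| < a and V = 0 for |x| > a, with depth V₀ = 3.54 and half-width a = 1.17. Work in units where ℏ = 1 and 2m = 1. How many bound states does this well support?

N = 2

The dimensionless depth is z₀ = a√(2mV₀)/ℏ = 1.17 × √(3.540) = 2.201.
The even/odd transcendental equations gain one root per π/2 in z₀, giving N = 1 + ⌊2z₀/π⌋ = 1 + ⌊1.401⌋ = 2.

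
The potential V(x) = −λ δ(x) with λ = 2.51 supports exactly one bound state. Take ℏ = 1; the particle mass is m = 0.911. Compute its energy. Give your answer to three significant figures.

For x ≠ 0 the bound state is ψ ∝ e^{−κ|x|}; integrating the TISE across the delta gives the cusp condition 2κ = 2mλ/ℏ², so κ = 2.287.
Then E = −ℏ²κ²/(2m) = −mλ²/(2ℏ²) = -2.870.

E = -2.87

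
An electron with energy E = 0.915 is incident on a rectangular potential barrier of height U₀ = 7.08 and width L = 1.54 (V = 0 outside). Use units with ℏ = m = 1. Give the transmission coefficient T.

T = 0.0000362

Since E < U₀ the interior solution is evanescent with decay constant κ = √(2m(U₀ − E))/ℏ = 3.511.
κL = 5.408, sinh(κL) = 111.5.
Matching ψ, ψ′ at both faces gives T = [1 + U₀² sinh²(κL) / (4E(U₀ − E))]⁻¹ = 1/27640 = 0.0000362.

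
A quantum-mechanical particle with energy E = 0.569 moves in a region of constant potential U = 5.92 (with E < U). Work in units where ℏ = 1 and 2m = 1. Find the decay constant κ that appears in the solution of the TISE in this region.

Since E < U the TISE in this region is ψ'' = κ²ψ with κ = √(2m(U − E))/ℏ.
κ = √(2 × 0.5 × 5.351) = 2.313.

κ = 2.31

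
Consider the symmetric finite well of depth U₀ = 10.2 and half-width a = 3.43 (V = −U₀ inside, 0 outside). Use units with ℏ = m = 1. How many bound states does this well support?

The dimensionless depth is z₀ = a√(2mU₀)/ℏ = 3.43 × √(20.40) = 15.49.
A new bound state (alternating even/odd) appears each time z₀ passes a multiple of π/2, so N = ⌊2z₀/π⌋ + 1 = ⌊9.863⌋ + 1 = 10.

N = 10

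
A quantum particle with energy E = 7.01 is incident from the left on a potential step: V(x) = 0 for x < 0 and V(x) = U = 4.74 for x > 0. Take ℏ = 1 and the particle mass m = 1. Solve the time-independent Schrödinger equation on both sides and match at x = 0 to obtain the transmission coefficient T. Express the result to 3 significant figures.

On each side the TISE gives plane waves with k = √(2m(E − V))/ℏ: k₁ = √(2·1·7.01) = 3.744, k₂ = √(2·1·2.27) = 2.131.
Continuity of ψ and ψ′ at the step yields the reflection amplitude r = (k₁ − k₂)/(k₁ + k₂) = 0.2747; thus R = |r|² = 0.07543, T = 0.9246.

T = 0.925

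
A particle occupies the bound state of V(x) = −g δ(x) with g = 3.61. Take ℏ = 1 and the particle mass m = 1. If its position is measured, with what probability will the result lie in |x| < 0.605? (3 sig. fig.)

The normalised bound state is ψ = √κ e^{−κ|x|} with κ = mg/ℏ² = 3.610.
P(|x| < d) = ∫_{−d}^{d} κ e^{−2κ|x|} dx = 1 − e^{−2κd} = 1 − e^{−4.368} = 0.9873.

P = 0.987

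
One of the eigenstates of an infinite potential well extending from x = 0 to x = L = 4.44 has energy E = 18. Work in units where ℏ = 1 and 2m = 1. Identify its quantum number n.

n = 6

From E_n = n²π²ℏ²/(2mL²) invert to n = √(2mL²E)/(πℏ).
n = (4.44/π) × √(2 × 0.5 × 18) = 5.996 → n = 6.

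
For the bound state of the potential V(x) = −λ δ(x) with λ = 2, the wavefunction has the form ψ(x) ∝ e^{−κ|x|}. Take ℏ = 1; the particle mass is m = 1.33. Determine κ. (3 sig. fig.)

Integrating the TISE across x = 0 gives the cusp condition ψ'(0⁺) − ψ'(0⁻) = −(2mλ/ℏ²)ψ(0).
With ψ ∝ e^{−κ|x|} this yields −2κ = −2mλ/ℏ², so κ = mλ/ℏ² = 2.660.

κ = 2.66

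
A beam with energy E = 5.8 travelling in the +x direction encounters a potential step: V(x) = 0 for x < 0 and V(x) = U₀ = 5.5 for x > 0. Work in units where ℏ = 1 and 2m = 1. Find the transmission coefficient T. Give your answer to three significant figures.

The wavenumbers are k₁ = √(2mE)/ℏ = 2.408 on the left and k₂ = √(2m(E − U₀))/ℏ = 0.5477 on the right.
Matching ψ and ψ′ at x = 0 gives r = (k₁ − k₂)/(k₁ + k₂), so R = r² = 0.3962 and T = 1 − R = 0.6038.

T = 0.604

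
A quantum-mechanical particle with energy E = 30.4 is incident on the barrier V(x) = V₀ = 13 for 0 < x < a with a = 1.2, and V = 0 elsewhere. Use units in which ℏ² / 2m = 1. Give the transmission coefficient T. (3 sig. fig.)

T = 0.932

E > V₀: inside the barrier k₂ = √(2m(E − V₀))/ℏ = 4.171, k₂a = 5.006.
Matching at both interfaces gives T⁻¹ = 1 + V₀² sin²(k₂a) / [4E(E − V₀)] = 1.073, hence T = 0.932.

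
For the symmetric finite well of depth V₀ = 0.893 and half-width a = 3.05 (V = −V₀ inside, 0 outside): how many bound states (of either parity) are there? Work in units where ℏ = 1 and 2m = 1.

N = 2

The dimensionless depth is z₀ = a√(2mV₀)/ℏ = 3.05 × √(0.8930) = 2.882.
A new bound state (alternating even/odd) appears each time z₀ passes a multiple of π/2, so N = ⌊2z₀/π⌋ + 1 = ⌊1.835⌋ + 1 = 2.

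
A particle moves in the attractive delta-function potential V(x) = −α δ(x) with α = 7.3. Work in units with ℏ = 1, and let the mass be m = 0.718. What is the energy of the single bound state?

E = -19.1

The bound state is ψ(x) = √κ e^{−κ|x|}. The derivative jump ψ'(0⁺) − ψ'(0⁻) = −(2mα/ℏ²)ψ(0) fixes κ = mα/ℏ² = 5.241.
Then E = −ℏ²κ²/(2m) = −mα²/(2ℏ²) = -19.13.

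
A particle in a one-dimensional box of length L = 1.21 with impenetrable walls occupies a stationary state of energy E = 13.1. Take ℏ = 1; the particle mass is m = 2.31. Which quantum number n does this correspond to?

For an infinite well E_n = n²π²ℏ²/(2mL²), so n = (L/πℏ)√(2mE).
n = (1.21/π) × √(2 × 2.31 × 13.1) = 2.996 → n = 3.

n = 3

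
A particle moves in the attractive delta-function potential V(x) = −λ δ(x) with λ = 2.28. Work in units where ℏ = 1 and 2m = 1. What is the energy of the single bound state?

E = -1.30

The bound state is ψ(x) = √κ e^{−κ|x|}. The derivative jump ψ'(0⁺) − ψ'(0⁻) = −(2mλ/ℏ²)ψ(0) fixes κ = mλ/ℏ² = 1.140.
Then E = −ℏ²κ²/(2m) = −mλ²/(2ℏ²) = -1.300.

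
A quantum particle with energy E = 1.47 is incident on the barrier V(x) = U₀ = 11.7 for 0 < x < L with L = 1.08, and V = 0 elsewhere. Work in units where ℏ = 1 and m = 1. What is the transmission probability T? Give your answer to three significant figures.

T = 0.000100

Since E < U₀ the interior solution is evanescent with decay constant κ = √(2m(U₀ − E))/ℏ = 4.523.
κL = 4.885, sinh(κL) = 66.15.
The exact tunnelling result is T⁻¹ = 1 + U₀² sinh²(κL) / [4E(U₀ − E)] = 9959, so T = 0.000100.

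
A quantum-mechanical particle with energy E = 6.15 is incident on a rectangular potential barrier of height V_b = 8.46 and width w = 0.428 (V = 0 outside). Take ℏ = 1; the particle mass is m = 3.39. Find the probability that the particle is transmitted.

T = 0.103

Since E < V_b the interior solution is evanescent with decay constant κ = √(2m(V_b − E))/ℏ = 3.957.
κw = 1.694, sinh(κw) = 2.628.
Matching ψ, ψ′ at both faces gives T = [1 + V_b² sinh²(κw) / (4E(V_b − E))]⁻¹ = 1/9.700 = 0.103.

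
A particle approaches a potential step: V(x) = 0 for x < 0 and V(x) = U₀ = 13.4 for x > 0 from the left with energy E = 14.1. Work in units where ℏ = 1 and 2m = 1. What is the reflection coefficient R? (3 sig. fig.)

The wavenumbers are k₁ = √(2mE)/ℏ = 3.755 on the left and k₂ = √(2m(E − U₀))/ℏ = 0.8367 on the right.
Matching ψ and ψ′ at x = 0 gives r = (k₁ − k₂)/(k₁ + k₂), so R = r² = 0.4040 and T = 1 − R = 0.5960.

R = 0.404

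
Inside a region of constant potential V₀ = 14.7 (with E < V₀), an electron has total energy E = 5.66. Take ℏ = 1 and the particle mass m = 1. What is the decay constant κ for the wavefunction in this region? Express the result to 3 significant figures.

Since E < V₀ the TISE in this region is ψ'' = κ²ψ with κ = √(2m(V₀ − E))/ℏ.
κ = √(2 × 1 × 9.04) = 4.252.

κ = 4.25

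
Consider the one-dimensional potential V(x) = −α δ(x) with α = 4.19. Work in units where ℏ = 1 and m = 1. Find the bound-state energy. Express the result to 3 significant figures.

For x ≠ 0 the bound state is ψ ∝ e^{−κ|x|}; integrating the TISE across the delta gives the cusp condition 2κ = 2mα/ℏ², so κ = 4.190.
Then E = −ℏ²κ²/(2m) = −mα²/(2ℏ²) = -8.778.

E = -8.78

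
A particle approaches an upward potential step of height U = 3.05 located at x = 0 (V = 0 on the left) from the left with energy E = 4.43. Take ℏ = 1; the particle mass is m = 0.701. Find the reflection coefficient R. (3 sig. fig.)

R = 0.0804

The wavenumbers are k₁ = √(2mE)/ℏ = 2.492 on the left and k₂ = √(2m(E − U))/ℏ = 1.391 on the right.
Continuity of ψ and ψ′ at the step yields the reflection amplitude r = (k₁ − k₂)/(k₁ + k₂) = 0.2836; thus R = |r|² = 0.08042, T = 0.9196.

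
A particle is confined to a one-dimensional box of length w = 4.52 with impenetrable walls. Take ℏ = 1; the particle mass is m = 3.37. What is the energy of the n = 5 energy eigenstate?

E = 1.79

Requiring ψ(0) = ψ(w) = 0 quantises k = nπ/w, hence E_n = ℏ²k²/2m = n²π²ℏ²/(2mw²).
E_5 = 5² × π² / (2 × 3.37 × 4.52²) = 1.792.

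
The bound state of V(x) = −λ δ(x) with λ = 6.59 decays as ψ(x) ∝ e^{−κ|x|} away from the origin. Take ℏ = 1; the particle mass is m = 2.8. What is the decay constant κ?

Integrate −(ℏ²/2m)ψ'' − λδ(x)ψ = Eψ from −ε to +ε: the ψ'' term gives ψ'(0⁺) − ψ'(0⁻) and the δ term gives −(2mλ/ℏ²)ψ(0).
With ψ ∝ e^{−κ|x|} this yields −2κ = −2mλ/ℏ², so κ = mλ/ℏ² = 18.45.

κ = 18.5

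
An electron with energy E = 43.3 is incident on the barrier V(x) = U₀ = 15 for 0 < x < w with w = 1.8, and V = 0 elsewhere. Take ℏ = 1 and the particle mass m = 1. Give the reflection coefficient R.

R = 0.0305

E > U₀: inside the barrier k₂ = √(2m(E − U₀))/ℏ = 7.523, k₂w = 13.54.
T = [1 + U₀² sin²(k₂w) / (4E(E − U₀))]⁻¹ = 1/1.031 = 0.969.
R = 1 − T = 0.0305.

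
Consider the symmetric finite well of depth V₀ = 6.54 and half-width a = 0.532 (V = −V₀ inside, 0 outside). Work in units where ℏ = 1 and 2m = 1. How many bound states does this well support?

N = 1

The dimensionless depth is z₀ = a√(2mV₀)/ℏ = 0.532 × √(6.540) = 1.361.
A new bound state (alternating even/odd) appears each time z₀ passes a multiple of π/2, so N = ⌊2z₀/π⌋ + 1 = ⌊0.8661⌋ + 1 = 1.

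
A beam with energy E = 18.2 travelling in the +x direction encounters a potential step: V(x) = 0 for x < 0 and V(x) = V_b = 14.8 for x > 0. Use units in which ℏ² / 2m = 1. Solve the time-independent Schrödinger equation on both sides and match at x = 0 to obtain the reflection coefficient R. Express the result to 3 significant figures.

The wavenumbers are k₁ = √(2mE)/ℏ = 4.266 on the left and k₂ = √(2m(E − V_b))/ℏ = 1.844 on the right.
Matching ψ and ψ′ at x = 0 gives r = (k₁ − k₂)/(k₁ + k₂), so R = r² = 0.1572 and T = 1 − R = 0.8428.

R = 0.157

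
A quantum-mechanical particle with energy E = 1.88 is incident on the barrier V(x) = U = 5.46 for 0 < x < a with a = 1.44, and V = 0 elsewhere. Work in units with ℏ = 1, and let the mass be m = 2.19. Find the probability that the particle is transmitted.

Since E < U the interior solution is evanescent with decay constant κ = √(2m(U − E))/ℏ = 3.960.
κa = 5.702, sinh(κa) = 149.8.
Matching ψ, ψ′ at both faces gives T = [1 + U² sinh²(κa) / (4E(U − E))]⁻¹ = 1/24840 = 0.0000403.

T = 0.0000403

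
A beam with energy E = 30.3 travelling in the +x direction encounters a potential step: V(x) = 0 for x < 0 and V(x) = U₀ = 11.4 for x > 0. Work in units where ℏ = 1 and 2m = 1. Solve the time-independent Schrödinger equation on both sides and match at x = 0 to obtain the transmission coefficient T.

On each side the TISE gives plane waves with k = √(2m(E − V))/ℏ: k₁ = √(2·½·30.3) = 5.505, k₂ = √(2·½·18.9) = 4.347.
Matching ψ and ψ′ at x = 0 gives r = (k₁ − k₂)/(k₁ + k₂), so R = r² = 0.01379 and T = 1 − R = 0.9862.

T = 0.986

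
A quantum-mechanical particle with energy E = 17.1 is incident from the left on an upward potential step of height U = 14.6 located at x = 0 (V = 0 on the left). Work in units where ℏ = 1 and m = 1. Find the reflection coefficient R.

R = 0.200

The wavenumbers are k₁ = √(2mE)/ℏ = 5.848 on the left and k₂ = √(2m(E − U))/ℏ = 2.236 on the right.
Continuity of ψ and ψ′ at the step yields the reflection amplitude r = (k₁ − k₂)/(k₁ + k₂) = 0.4468; thus R = |r|² = 0.1996, T = 0.8004.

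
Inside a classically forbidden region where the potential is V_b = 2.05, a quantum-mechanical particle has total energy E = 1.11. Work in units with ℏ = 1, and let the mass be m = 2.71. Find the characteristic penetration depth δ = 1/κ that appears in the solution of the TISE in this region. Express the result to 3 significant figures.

δ = 0.443

Since E < V_b the TISE in this region is ψ'' = κ²ψ with κ = √(2m(V_b − E))/ℏ.
κ = √(2 × 2.71 × 0.94) = 2.257. The penetration depth is δ = 1/κ = 0.443.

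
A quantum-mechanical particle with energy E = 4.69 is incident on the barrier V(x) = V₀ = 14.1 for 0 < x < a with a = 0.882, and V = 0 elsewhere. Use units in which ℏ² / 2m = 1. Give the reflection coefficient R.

R = 0.984

Since E < V₀ the interior solution is evanescent with decay constant κ = √(2m(V₀ − E))/ℏ = 3.068.
κa = 2.706, sinh(κa) = 7.448.
The exact tunnelling result is T⁻¹ = 1 + V₀² sinh²(κa) / [4E(V₀ − E)] = 63.48, so T = 0.0158.
R = 1 − T = 0.984.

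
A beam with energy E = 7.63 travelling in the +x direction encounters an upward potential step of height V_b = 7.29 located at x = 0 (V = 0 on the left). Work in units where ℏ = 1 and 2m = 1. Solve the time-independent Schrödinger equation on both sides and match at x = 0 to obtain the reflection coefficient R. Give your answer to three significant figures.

On each side the TISE gives plane waves with k = √(2m(E − V))/ℏ: k₁ = √(2·½·7.63) = 2.762, k₂ = √(2·½·0.34) = 0.5831.
Continuity of ψ and ψ′ at the step yields the reflection amplitude r = (k₁ − k₂)/(k₁ + k₂) = 0.6514; thus R = |r|² = 0.4243, T = 0.5757.

R = 0.424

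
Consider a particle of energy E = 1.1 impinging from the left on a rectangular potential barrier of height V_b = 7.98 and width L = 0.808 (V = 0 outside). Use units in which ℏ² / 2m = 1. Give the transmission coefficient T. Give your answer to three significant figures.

T = 0.0275

E < V_b: inside the barrier ψ ∝ e^{±κx} with κ = √(2m(V_b − E))/ℏ = 2.623.
κL = 2.119, sinh(κL) = 4.103.
Matching ψ, ψ′ at both faces gives T = [1 + V_b² sinh²(κL) / (4E(V_b − E))]⁻¹ = 1/36.41 = 0.0275.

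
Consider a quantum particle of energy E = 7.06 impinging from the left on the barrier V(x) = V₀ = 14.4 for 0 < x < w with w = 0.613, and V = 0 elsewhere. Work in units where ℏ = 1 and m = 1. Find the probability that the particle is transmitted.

T = 0.0358

E < V₀: inside the barrier ψ ∝ e^{±κx} with κ = √(2m(V₀ − E))/ℏ = 3.831.
κw = 2.349, sinh(κw) = 5.188.
The exact tunnelling result is T⁻¹ = 1 + V₀² sinh²(κw) / [4E(V₀ − E)] = 27.93, so T = 0.0358.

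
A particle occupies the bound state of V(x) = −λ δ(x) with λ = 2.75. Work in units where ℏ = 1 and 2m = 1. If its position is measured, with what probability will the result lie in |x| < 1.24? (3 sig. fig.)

P = 0.967

The normalised bound state is ψ = √κ e^{−κ|x|} with κ = mλ/ℏ² = 1.375.
P(|x| < d) = ∫_{−d}^{d} κ e^{−2κ|x|} dx = 1 − e^{−2κd} = 1 − e^{−3.410} = 0.9670.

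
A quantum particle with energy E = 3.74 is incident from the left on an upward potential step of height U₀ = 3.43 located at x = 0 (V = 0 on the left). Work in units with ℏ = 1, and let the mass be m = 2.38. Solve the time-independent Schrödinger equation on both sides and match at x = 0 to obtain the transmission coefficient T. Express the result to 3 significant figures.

The wavenumbers are k₁ = √(2mE)/ℏ = 4.219 on the left and k₂ = √(2m(E − U₀))/ℏ = 1.215 on the right.
Matching ψ and ψ′ at x = 0 gives r = (k₁ − k₂)/(k₁ + k₂), so R = r² = 0.3057 and T = 1 − R = 0.6943.

T = 0.694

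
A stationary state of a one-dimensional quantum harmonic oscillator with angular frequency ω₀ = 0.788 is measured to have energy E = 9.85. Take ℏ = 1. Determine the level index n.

E_n = ℏω₀(n + ½) ⇒ n = E/(ℏω₀) − ½ = 9.85/0.788 − 0.5 = 12.000 → n = 12.

n = 12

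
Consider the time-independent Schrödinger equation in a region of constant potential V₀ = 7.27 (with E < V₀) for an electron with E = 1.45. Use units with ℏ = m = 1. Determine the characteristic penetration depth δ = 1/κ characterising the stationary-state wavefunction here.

δ = 0.293

Since E < V₀ the TISE in this region is ψ'' = κ²ψ with κ = √(2m(V₀ − E))/ℏ.
κ = √(2 × 1 × 5.82) = 3.412. The penetration depth is δ = 1/κ = 0.293.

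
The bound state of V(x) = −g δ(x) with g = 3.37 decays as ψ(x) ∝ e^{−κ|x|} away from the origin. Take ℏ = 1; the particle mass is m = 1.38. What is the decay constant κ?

κ = 4.65

Integrating the TISE across x = 0 gives the cusp condition ψ'(0⁺) − ψ'(0⁻) = −(2mg/ℏ²)ψ(0).
With ψ ∝ e^{−κ|x|} this yields −2κ = −2mg/ℏ², so κ = mg/ℏ² = 4.651.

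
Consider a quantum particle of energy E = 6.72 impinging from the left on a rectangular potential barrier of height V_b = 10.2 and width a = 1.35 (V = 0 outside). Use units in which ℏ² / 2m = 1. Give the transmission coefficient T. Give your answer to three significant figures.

T = 0.0231

E < V_b: inside the barrier ψ ∝ e^{±κx} with κ = √(2m(V_b − E))/ℏ = 1.865.
κa = 2.518, sinh(κa) = 6.164.
The exact tunnelling result is T⁻¹ = 1 + V_b² sinh²(κa) / [4E(V_b − E)] = 43.26, so T = 0.0231.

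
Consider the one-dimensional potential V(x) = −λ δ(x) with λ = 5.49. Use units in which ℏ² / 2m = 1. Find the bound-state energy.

E = -7.54

For x ≠ 0 the bound state is ψ ∝ e^{−κ|x|}; integrating the TISE across the delta gives the cusp condition 2κ = 2mλ/ℏ², so κ = 2.745.
Then E = −ℏ²κ²/(2m) = −mλ²/(2ℏ²) = -7.535.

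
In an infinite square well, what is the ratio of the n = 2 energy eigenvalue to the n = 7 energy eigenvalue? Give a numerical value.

Since E_n ∝ n², the ratio is (2/7)² = 0.0816327.

0.0816327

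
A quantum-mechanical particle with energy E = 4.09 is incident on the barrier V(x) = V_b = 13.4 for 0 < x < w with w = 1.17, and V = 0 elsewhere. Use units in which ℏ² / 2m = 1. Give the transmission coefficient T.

E < V_b: inside the barrier ψ ∝ e^{±κx} with κ = √(2m(V_b − E))/ℏ = 3.051.
κw = 3.570, sinh(κw) = 17.74.
Matching ψ, ψ′ at both faces gives T = [1 + V_b² sinh²(κw) / (4E(V_b − E))]⁻¹ = 1/372.1 = 0.00269.

T = 0.00269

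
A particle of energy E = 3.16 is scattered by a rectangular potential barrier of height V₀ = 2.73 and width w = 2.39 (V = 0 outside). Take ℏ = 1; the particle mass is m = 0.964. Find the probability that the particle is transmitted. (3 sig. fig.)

Above the barrier the interior wavenumber is k₂ = √(2m(E − V₀))/ℏ = 0.9105, giving phase k₂w = 2.176.
Matching at both interfaces gives T⁻¹ = 1 + V₀² sin²(k₂w) / [4E(E − V₀)] = 1.927, hence T = 0.519.

T = 0.519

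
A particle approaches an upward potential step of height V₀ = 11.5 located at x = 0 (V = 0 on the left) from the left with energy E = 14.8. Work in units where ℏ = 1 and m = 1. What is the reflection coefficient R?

On each side the TISE gives plane waves with k = √(2m(E − V))/ℏ: k₁ = √(2·1·14.8) = 5.441, k₂ = √(2·1·3.3) = 2.569.
Matching ψ and ψ′ at x = 0 gives r = (k₁ − k₂)/(k₁ + k₂), so R = r² = 0.1285 and T = 1 − R = 0.8715.

R = 0.129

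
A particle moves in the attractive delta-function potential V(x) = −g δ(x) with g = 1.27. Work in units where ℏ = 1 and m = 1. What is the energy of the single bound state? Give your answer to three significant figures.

For x ≠ 0 the bound state is ψ ∝ e^{−κ|x|}; integrating the TISE across the delta gives the cusp condition 2κ = 2mg/ℏ², so κ = 1.270.
Then E = −ℏ²κ²/(2m) = −mg²/(2ℏ²) = -0.8065.

E = -0.806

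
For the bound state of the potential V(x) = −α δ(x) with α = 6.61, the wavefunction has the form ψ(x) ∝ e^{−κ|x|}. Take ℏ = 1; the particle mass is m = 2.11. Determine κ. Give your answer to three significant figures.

Integrating the TISE across x = 0 gives the cusp condition ψ'(0⁺) − ψ'(0⁻) = −(2mα/ℏ²)ψ(0).
With ψ ∝ e^{−κ|x|} this yields −2κ = −2mα/ℏ², so κ = mα/ℏ² = 13.95.

κ = 13.9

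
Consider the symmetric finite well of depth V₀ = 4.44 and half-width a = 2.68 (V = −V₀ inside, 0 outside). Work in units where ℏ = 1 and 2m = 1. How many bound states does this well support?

The dimensionless depth is z₀ = a√(2mV₀)/ℏ = 2.68 × √(4.440) = 5.647.
The even/odd transcendental equations gain one root per π/2 in z₀, giving N = 1 + ⌊2z₀/π⌋ = 1 + ⌊3.595⌋ = 4.

N = 4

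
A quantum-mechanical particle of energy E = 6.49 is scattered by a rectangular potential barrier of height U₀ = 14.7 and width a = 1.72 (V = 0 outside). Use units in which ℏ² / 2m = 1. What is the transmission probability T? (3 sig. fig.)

T = 0.000207

E < U₀: inside the barrier ψ ∝ e^{±κx} with κ = √(2m(U₀ − E))/ℏ = 2.865.
κa = 4.928, sinh(κa) = 69.07.
The exact tunnelling result is T⁻¹ = 1 + U₀² sinh²(κa) / [4E(U₀ − E)] = 4838, so T = 0.000207.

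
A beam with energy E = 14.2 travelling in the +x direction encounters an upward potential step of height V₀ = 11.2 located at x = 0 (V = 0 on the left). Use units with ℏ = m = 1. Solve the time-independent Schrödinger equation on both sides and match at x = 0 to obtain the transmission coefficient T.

T = 0.863

The wavenumbers are k₁ = √(2mE)/ℏ = 5.329 on the left and k₂ = √(2m(E − V₀))/ℏ = 2.449 on the right.
Continuity of ψ and ψ′ at the step yields the reflection amplitude r = (k₁ − k₂)/(k₁ + k₂) = 0.3702; thus R = |r|² = 0.1370, T = 0.8630.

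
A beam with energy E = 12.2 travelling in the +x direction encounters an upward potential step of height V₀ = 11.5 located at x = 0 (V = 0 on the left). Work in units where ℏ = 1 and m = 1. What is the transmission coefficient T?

T = 0.624

The wavenumbers are k₁ = √(2mE)/ℏ = 4.940 on the left and k₂ = √(2m(E − V₀))/ℏ = 1.183 on the right.
Continuity of ψ and ψ′ at the step yields the reflection amplitude r = (k₁ − k₂)/(k₁ + k₂) = 0.6135; thus R = |r|² = 0.3764, T = 0.6236.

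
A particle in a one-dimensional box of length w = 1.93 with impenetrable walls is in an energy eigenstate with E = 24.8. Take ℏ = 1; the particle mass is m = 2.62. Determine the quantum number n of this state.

n = 7

From E_n = n²π²ℏ²/(2mw²) invert to n = √(2mw²E)/(πℏ).
n = (1.93/π) × √(2 × 2.62 × 24.8) = 7.003 → n = 7.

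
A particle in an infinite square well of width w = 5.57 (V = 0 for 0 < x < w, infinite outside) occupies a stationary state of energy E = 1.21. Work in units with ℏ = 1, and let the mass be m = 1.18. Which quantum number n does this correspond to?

For an infinite well E_n = n²π²ℏ²/(2mw²), so n = (w/πℏ)√(2mE).
n = (5.57/π) × √(2 × 1.18 × 1.21) = 2.996 → n = 3.

n = 3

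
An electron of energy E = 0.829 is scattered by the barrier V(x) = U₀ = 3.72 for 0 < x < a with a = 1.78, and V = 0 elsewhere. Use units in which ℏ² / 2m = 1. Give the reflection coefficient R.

R = 0.993

Since E < U₀ the interior solution is evanescent with decay constant κ = √(2m(U₀ − E))/ℏ = 1.700.
κa = 3.027, sinh(κa) = 10.29.
Matching ψ, ψ′ at both faces gives T = [1 + U₀² sinh²(κa) / (4E(U₀ − E))]⁻¹ = 1/153.8 = 0.00650.
R = 1 − T = 0.993.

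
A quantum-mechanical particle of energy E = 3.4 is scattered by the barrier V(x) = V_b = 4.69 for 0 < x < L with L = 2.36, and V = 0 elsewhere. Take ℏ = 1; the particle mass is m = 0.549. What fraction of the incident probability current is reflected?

Since E < V_b the interior solution is evanescent with decay constant κ = √(2m(V_b − E))/ℏ = 1.190.
κL = 2.809, sinh(κL) = 8.264.
Matching ψ, ψ′ at both faces gives T = [1 + V_b² sinh²(κL) / (4E(V_b − E))]⁻¹ = 1/86.63 = 0.0115.
R = 1 − T = 0.988.

R = 0.988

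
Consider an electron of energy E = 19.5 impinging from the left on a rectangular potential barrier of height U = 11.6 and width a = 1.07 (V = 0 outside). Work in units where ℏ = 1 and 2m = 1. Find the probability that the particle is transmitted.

T = 0.996

E > U: inside the barrier k₂ = √(2m(E − U))/ℏ = 2.811, k₂a = 3.007.
T = [1 + U² sin²(k₂a) / (4E(E − U))]⁻¹ = 1/1.004 = 0.996.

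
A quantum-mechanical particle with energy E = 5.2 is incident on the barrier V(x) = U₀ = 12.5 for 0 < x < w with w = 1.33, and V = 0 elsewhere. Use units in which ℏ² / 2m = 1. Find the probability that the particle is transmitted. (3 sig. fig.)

T = 0.00294

Since E < U₀ the interior solution is evanescent with decay constant κ = √(2m(U₀ − E))/ℏ = 2.702.
κw = 3.593, sinh(κw) = 18.17.
Matching ψ, ψ′ at both faces gives T = [1 + U₀² sinh²(κw) / (4E(U₀ − E))]⁻¹ = 1/340.6 = 0.00294.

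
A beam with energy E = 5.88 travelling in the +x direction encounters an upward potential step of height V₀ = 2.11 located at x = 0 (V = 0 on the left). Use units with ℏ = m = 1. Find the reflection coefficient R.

On each side the TISE gives plane waves with k = √(2m(E − V))/ℏ: k₁ = √(2·1·5.88) = 3.429, k₂ = √(2·1·3.77) = 2.746.
Continuity of ψ and ψ′ at the step yields the reflection amplitude r = (k₁ − k₂)/(k₁ + k₂) = 0.1107; thus R = |r|² = 0.01225, T = 0.9878.

R = 0.0122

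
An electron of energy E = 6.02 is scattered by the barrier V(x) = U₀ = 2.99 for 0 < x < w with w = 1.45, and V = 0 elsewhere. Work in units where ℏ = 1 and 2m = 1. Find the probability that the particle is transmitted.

T = 0.961

E > U₀: inside the barrier k₂ = √(2m(E − U₀))/ℏ = 1.741, k₂w = 2.524.
T = [1 + U₀² sin²(k₂w) / (4E(E − U₀))]⁻¹ = 1/1.041 = 0.961.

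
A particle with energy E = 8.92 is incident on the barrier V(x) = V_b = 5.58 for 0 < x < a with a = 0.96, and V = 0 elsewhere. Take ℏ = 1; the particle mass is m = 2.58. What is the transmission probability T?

E > V_b: inside the barrier k₂ = √(2m(E − V_b))/ℏ = 4.151, k₂a = 3.985.
T = [1 + V_b² sin²(k₂a) / (4E(E − V_b))]⁻¹ = 1/1.146 = 0.873.

T = 0.873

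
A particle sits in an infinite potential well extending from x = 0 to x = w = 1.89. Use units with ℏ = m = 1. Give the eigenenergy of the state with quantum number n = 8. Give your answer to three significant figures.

The infinite-well eigenfunctions ψ_n = √(2/w) sin(nπx/w) vanish at both walls, giving E_n = n²π²ℏ²/(2mw²).
E_8 = 8² × π² / (2 × 1 × 1.89²) = 88.42.

E = 88.4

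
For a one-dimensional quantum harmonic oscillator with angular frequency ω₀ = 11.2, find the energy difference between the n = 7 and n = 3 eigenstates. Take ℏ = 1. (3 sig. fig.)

ΔE = 44.8

E_n = ℏω₀(n + ½), so ΔE = (7 − 3) ℏω₀ = 4 × 11.2 = 44.80.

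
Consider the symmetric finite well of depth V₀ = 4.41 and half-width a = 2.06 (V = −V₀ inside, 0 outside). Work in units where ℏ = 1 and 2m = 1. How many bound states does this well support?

N = 3

The dimensionless depth is z₀ = a√(2mV₀)/ℏ = 2.06 × √(4.410) = 4.326.
The even/odd transcendental equations gain one root per π/2 in z₀, giving N = 1 + ⌊2z₀/π⌋ = 1 + ⌊2.754⌋ = 3.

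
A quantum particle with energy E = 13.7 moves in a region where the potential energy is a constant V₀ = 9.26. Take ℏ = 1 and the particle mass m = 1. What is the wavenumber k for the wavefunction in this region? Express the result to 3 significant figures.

With E > V₀ the solution is oscillatory, ψ ∝ e^{±ikx} with k = √(2m(E − V₀))/ℏ.
k = √(2 × 1 × 4.44) = 2.980.

k = 2.98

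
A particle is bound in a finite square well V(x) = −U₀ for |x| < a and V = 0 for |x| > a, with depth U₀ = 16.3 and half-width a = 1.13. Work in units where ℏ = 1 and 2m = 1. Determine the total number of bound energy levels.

The dimensionless depth is z₀ = a√(2mU₀)/ℏ = 1.13 × √(16.30) = 4.562.
The even/odd transcendental equations gain one root per π/2 in z₀, giving N = 1 + ⌊2z₀/π⌋ = 1 + ⌊2.904⌋ = 3.

N = 3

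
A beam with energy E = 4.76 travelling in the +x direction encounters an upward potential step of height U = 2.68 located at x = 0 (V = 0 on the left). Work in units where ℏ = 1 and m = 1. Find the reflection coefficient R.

R = 0.0416

The wavenumbers are k₁ = √(2mE)/ℏ = 3.085 on the left and k₂ = √(2m(E − U))/ℏ = 2.040 on the right.
Matching ψ and ψ′ at x = 0 gives r = (k₁ − k₂)/(k₁ + k₂), so R = r² = 0.04164 and T = 1 − R = 0.9584.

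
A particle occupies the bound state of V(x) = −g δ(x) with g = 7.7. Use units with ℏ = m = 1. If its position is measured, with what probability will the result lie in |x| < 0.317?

P = 0.992

The normalised bound state is ψ = √κ e^{−κ|x|} with κ = mg/ℏ² = 7.700.
P(|x| < d) = ∫_{−d}^{d} κ e^{−2κ|x|} dx = 1 − e^{−2κd} = 1 − e^{−4.882} = 0.9924.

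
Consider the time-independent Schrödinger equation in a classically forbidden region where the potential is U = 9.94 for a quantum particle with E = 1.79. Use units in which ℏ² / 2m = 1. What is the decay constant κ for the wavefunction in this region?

Since E < U the TISE in this region is ψ'' = κ²ψ with κ = √(2m(U − E))/ℏ.
κ = √(2 × 0.5 × 8.15) = 2.855.

κ = 2.85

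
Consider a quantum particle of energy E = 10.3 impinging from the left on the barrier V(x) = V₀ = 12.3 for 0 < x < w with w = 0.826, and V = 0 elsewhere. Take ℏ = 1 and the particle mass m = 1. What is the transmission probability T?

E < V₀: inside the barrier ψ ∝ e^{±κx} with κ = √(2m(V₀ − E))/ℏ = 2.000.
κw = 1.652, sinh(κw) = 2.513.
The exact tunnelling result is T⁻¹ = 1 + V₀² sinh²(κw) / [4E(V₀ − E)] = 12.59, so T = 0.0794.

T = 0.0794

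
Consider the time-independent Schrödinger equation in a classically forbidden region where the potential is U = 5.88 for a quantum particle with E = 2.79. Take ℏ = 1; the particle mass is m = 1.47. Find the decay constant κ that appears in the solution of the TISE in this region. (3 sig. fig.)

κ = 3.01

Since E < U the TISE in this region is ψ'' = κ²ψ with κ = √(2m(U − E))/ℏ.
κ = √(2 × 1.47 × 3.09) = 3.014.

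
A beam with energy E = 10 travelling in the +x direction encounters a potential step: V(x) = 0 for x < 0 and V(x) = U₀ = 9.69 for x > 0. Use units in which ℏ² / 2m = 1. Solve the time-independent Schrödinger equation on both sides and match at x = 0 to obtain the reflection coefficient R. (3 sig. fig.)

R = 0.491

The wavenumbers are k₁ = √(2mE)/ℏ = 3.162 on the left and k₂ = √(2m(E − U₀))/ℏ = 0.5568 on the right.
Matching ψ and ψ′ at x = 0 gives r = (k₁ − k₂)/(k₁ + k₂), so R = r² = 0.4908 and T = 1 − R = 0.5092.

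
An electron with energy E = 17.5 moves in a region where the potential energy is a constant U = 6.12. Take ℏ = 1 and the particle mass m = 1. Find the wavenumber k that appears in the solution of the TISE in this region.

k = 4.77

With E > U the solution is oscillatory, ψ ∝ e^{±ikx} with k = √(2m(E − U))/ℏ.
k = √(2 × 1 × 11.38) = 4.771.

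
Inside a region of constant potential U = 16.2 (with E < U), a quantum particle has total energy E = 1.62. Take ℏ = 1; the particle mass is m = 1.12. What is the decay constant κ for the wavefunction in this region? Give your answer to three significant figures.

κ = 5.71

Since E < U the TISE in this region is ψ'' = κ²ψ with κ = √(2m(U − E))/ℏ.
κ = √(2 × 1.12 × 14.58) = 5.715.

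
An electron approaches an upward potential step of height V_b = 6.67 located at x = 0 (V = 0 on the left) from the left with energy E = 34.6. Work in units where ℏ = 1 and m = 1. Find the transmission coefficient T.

T = 0.997

The wavenumbers are k₁ = √(2mE)/ℏ = 8.319 on the left and k₂ = √(2m(E − V_b))/ℏ = 7.474 on the right.
Matching ψ and ψ′ at x = 0 gives r = (k₁ − k₂)/(k₁ + k₂), so R = r² = 0.002861 and T = 1 − R = 0.9971.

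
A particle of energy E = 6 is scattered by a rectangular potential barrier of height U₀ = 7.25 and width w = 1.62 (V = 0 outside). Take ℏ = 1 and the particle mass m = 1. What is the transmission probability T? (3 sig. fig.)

T = 0.0136

E < U₀: inside the barrier ψ ∝ e^{±κx} with κ = √(2m(U₀ − E))/ℏ = 1.581.
κw = 2.561, sinh(κw) = 6.439.
The exact tunnelling result is T⁻¹ = 1 + U₀² sinh²(κw) / [4E(U₀ − E)] = 73.64, so T = 0.0136.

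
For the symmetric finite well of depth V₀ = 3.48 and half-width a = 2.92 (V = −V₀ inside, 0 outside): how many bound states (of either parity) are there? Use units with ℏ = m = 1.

The dimensionless depth is z₀ = a√(2mV₀)/ℏ = 2.92 × √(6.960) = 7.703.
The even/odd transcendental equations gain one root per π/2 in z₀, giving N = 1 + ⌊2z₀/π⌋ = 1 + ⌊4.904⌋ = 5.

N = 5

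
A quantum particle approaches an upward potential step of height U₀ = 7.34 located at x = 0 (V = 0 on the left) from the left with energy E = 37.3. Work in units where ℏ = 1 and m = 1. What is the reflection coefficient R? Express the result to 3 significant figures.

R = 0.00300

On each side the TISE gives plane waves with k = √(2m(E − V))/ℏ: k₁ = √(2·1·37.3) = 8.637, k₂ = √(2·1·29.96) = 7.741.
Matching ψ and ψ′ at x = 0 gives r = (k₁ − k₂)/(k₁ + k₂), so R = r² = 0.002995 and T = 1 − R = 0.9970.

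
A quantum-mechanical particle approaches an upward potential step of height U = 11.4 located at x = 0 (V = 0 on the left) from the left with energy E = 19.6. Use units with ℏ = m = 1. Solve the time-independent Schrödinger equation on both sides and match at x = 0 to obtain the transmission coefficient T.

The wavenumbers are k₁ = √(2mE)/ℏ = 6.261 on the left and k₂ = √(2m(E − U))/ℏ = 4.050 on the right.
Continuity of ψ and ψ′ at the step yields the reflection amplitude r = (k₁ − k₂)/(k₁ + k₂) = 0.2145; thus R = |r|² = 0.04600, T = 0.9540.

T = 0.954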